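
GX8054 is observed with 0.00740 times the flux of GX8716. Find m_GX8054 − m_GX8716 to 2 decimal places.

5.33

m_GX8054 − m_GX8716 = −2.5 log₁₀(F_GX8054/F_GX8716) = −2.5 log₁₀(0.00740) = −2.5 × (-2.131) = 5.327.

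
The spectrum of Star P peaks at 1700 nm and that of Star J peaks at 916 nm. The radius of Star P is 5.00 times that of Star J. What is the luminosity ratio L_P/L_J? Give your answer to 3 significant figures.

2.11

Wien's law gives T ∝ 1/λ_max, so T_P/T_J = λ_J/λ_P = 916/1700 = 0.5388.
Then L ∝ R²T⁴ gives L_P/L_J = (5.00)² × (0.5388)⁴ = 25.00 × 0.08429 = 2.107.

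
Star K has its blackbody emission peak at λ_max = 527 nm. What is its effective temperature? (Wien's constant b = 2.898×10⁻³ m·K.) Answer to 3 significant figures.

T = b/λ_max = 2.898×10⁻³ / (527×10⁻⁹) = 5499 K.

5.50×10^3 K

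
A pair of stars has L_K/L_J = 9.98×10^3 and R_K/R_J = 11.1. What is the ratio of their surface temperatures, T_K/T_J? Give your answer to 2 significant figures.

3.0

L ∝ R²T⁴ gives T ∝ (L/R²)^(1/4), so
T_K/T_J = (9.98×10^3 / 11.1²)^(1/4) = (81.00)^(1/4) = 3.000.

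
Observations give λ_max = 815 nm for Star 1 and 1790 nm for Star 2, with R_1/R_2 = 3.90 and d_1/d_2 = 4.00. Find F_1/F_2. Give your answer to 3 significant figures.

Wien's law: T_1/T_2 = λ_2/λ_1 = 1790/815 = 2.196.
L_1/L_2 = (R_1/R_2)²(T_1/T_2)⁴ = (3.90)²(2.196)⁴ = 353.9.
F_1/F_2 = (L_1/L_2)/(d_1/d_2)² = 353.9/(4.00)² = 22.12.

22.1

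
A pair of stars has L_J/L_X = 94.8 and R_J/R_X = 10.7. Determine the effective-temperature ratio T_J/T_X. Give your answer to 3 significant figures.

L ∝ R²T⁴ gives T ∝ (L/R²)^(1/4), so
T_J/T_X = (94.8 / 10.7²)^(1/4) = (0.8280)^(1/4) = 0.9539.

0.954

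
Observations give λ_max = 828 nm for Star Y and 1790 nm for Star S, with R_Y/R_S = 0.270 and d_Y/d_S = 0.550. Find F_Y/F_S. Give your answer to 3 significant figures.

5.26

Wien's law: T_Y/T_S = λ_S/λ_Y = 1790/828 = 2.162.
L_Y/L_S = (R_Y/R_S)²(T_Y/T_S)⁴ = (0.270)²(2.162)⁴ = 1.592.
F_Y/F_S = (L_Y/L_S)/(d_Y/d_S)² = 1.592/(0.550)² = 5.264.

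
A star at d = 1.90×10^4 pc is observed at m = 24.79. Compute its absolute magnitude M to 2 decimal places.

8.40

M = m − 5 log₁₀(d/10 pc) = 24.79 − 5 log₁₀(1.90×10^4/10)
  = 24.79 − 5 × 3.279 = 24.79 − 16.39 = 8.40.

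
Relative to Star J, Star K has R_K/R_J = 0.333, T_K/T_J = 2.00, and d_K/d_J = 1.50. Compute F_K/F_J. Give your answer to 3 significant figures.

0.789

L_K/L_J = (R_K/R_J)²(T_K/T_J)⁴ = (0.333)² × (2.00)⁴ = 1.774.
F_K/F_J = (L_K/L_J)/(d_K/d_J)² = 1.774 / (1.50)² = 0.7885.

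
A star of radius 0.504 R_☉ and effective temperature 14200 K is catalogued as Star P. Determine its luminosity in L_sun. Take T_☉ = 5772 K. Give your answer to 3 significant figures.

9.30 L_sun

L/L_☉ = (R/R_☉)² (T/T_☉)⁴ = (0.504)² × (14200/5772)⁴
       = 0.2540 × (2.460)⁴ = 0.2540 × 36.63 = 9.305.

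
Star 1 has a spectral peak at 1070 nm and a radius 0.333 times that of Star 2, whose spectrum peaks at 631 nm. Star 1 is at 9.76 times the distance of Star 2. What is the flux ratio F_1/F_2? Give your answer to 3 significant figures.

1.41×10^-4

Wien's law: T_1/T_2 = λ_2/λ_1 = 631/1070 = 0.5897.
L_1/L_2 = (R_1/R_2)²(T_1/T_2)⁴ = (0.333)²(0.5897)⁴ = 0.01341.
F_1/F_2 = (L_1/L_2)/(d_1/d_2)² = 0.01341/(9.76)² = 1.408×10^-4.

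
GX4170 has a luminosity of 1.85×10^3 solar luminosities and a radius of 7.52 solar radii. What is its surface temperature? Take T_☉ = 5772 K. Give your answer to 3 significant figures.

T/T_☉ = (L/L_☉)^(1/4) / (R/R_☉)^(1/2)
T = 5772 × (1.85×10^3)^(1/4) / √(7.52) = 5772 × 6.558 / 2.742 = 1.380×10^4 K.

1.38×10^4 K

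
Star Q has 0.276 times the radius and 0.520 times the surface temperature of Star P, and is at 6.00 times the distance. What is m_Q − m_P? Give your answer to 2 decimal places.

9.53

L_Q/L_P = (0.276)²(0.520)⁴ = 0.005570.
F_Q/F_P = (L_Q/L_P)/(d_Q/d_P)² = 0.005570/36.00 = 1.547×10^-4.
m_Q − m_P = −2.5 log₁₀(1.547×10^-4) = 9.53.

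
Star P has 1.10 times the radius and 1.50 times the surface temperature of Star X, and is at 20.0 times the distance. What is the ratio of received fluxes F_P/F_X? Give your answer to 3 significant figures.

L_P/L_X = (R_P/R_X)²(T_P/T_X)⁴ = (1.10)² × (1.50)⁴ = 6.126.
F_P/F_X = (L_P/L_X)/(d_P/d_X)² = 6.126 / (20.0)² = 0.01531.

0.0153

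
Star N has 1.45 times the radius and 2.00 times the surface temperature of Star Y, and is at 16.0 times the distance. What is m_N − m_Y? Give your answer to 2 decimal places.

2.20

L_N/L_Y = (1.45)²(2.00)⁴ = 33.64.
F_N/F_Y = (L_N/L_Y)/(d_N/d_Y)² = 33.64/256.0 = 0.1314.
m_N − m_Y = −2.5 log₁₀(0.1314) = 2.20.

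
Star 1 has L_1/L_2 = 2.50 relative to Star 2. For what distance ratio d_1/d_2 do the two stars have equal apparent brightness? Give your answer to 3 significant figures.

1.58

Equal flux requires L_1/d_1² = L_2/d_2², so d_1/d_2 = √(L_1/L_2)
= √(2.50) = 1.581.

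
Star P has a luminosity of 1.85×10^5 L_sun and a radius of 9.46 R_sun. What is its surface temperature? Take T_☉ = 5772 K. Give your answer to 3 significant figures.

T/T_☉ = (L/L_☉)^(1/4) / (R/R_☉)^(1/2)
T = 5772 × (1.85×10^5)^(1/4) / √(9.46) = 5772 × 20.74 / 3.076 = 3.892×10^4 K.

3.89×10^4 K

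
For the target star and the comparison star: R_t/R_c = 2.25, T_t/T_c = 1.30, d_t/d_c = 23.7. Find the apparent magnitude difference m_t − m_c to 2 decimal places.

3.97

L_t/L_c = (2.25)²(1.30)⁴ = 14.46.
F_t/F_c = (L_t/L_c)/(d_t/d_c)² = 14.46/561.7 = 0.02574.
m_t − m_c = −2.5 log₁₀(0.02574) = 3.97.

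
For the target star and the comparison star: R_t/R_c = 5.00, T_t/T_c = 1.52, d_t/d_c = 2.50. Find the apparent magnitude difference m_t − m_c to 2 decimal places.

-3.32

L_t/L_c = (5.00)²(1.52)⁴ = 133.4.
F_t/F_c = (L_t/L_c)/(d_t/d_c)² = 133.4/6.250 = 21.35.
m_t − m_c = −2.5 log₁₀(21.35) = -3.32.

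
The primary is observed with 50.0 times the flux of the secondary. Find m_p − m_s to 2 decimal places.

-4.25

m_p − m_s = −2.5 log₁₀(F_p/F_s) = −2.5 log₁₀(50.0) = −2.5 × (1.699) = -4.247.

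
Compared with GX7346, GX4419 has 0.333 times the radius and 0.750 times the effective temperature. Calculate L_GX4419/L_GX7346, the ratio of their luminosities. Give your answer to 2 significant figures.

From the Stefan–Boltzmann law, L ∝ R²T⁴, so
L_GX4419/L_GX7346 = (R_GX4419/R_GX7346)² (T_GX4419/T_GX7346)⁴ = (0.333)² × (0.750)⁴ = 0.1109 × 0.3164 = 0.03509.

0.035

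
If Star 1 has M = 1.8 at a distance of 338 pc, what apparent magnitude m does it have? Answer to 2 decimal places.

m = M + 5 log₁₀(d/10 pc) = 1.8 + 5 log₁₀(338/10)
  = 1.8 + 5 × 1.529 = 1.8 + 7.64 = 9.44.

9.44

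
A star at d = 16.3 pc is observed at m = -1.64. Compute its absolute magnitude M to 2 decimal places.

-2.70

M = m − 5 log₁₀(d/10 pc) = -1.64 − 5 log₁₀(16.3/10)
  = -1.64 − 5 × 0.212 = -1.64 − 1.06 = -2.70.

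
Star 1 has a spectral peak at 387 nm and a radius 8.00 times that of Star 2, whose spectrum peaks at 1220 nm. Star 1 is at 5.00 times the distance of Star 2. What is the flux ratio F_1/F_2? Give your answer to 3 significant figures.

253

Wien's law: T_1/T_2 = λ_2/λ_1 = 1220/387 = 3.152.
L_1/L_2 = (R_1/R_2)²(T_1/T_2)⁴ = (8.00)²(3.152)⁴ = 6321.
F_1/F_2 = (L_1/L_2)/(d_1/d_2)² = 6321/(5.00)² = 252.8.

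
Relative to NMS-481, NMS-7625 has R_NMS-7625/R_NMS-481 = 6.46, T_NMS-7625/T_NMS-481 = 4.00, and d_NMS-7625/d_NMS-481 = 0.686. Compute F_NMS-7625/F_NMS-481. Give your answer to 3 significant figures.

L_NMS-7625/L_NMS-481 = (R_NMS-7625/R_NMS-481)²(T_NMS-7625/T_NMS-481)⁴ = (6.46)² × (4.00)⁴ = 1.068×10^4.
F_NMS-7625/F_NMS-481 = (L_NMS-7625/L_NMS-481)/(d_NMS-7625/d_NMS-481)² = 1.068×10^4 / (0.686)² = 2.270×10^4.

2.27×10^4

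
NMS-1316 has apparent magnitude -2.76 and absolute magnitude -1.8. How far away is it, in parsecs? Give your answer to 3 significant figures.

6.43 pc

m − M = 5 log₁₀(d/10 pc)
-2.76 − (-1.8) = -0.96 = 5 log₁₀(d/10)
d = 10 × 10^(-0.96/5) = 10 × 10^-0.192 = 6.427 pc.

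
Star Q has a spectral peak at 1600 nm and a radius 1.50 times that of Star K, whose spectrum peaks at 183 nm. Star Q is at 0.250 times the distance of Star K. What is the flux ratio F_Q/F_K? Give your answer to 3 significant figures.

0.00616

Wien's law: T_Q/T_K = λ_K/λ_Q = 183/1600 = 0.1144.
L_Q/L_K = (R_Q/R_K)²(T_Q/T_K)⁴ = (1.50)²(0.1144)⁴ = 3.850×10^-4.
F_Q/F_K = (L_Q/L_K)/(d_Q/d_K)² = 3.850×10^-4/(0.250)² = 0.006161.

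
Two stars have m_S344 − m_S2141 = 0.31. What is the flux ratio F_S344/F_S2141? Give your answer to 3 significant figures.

F_S344/F_S2141 = 10^(−(m_S344 − m_S2141)/2.5) = 10^(-0.31/2.5) = 10^-0.124 = 0.7516.

0.752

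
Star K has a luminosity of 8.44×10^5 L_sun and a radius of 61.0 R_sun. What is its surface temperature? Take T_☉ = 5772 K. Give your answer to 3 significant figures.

2.24×10^4 K

T/T_☉ = (L/L_☉)^(1/4) / (R/R_☉)^(1/2)
T = 5772 × (8.44×10^5)^(1/4) / √(61.0) = 5772 × 30.31 / 7.810 = 2.240×10^4 K.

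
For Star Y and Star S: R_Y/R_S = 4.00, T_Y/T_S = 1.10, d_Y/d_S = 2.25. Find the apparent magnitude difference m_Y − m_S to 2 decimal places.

L_Y/L_S = (4.00)²(1.10)⁴ = 23.43.
F_Y/F_S = (L_Y/L_S)/(d_Y/d_S)² = 23.43/5.062 = 4.627.
m_Y − m_S = −2.5 log₁₀(4.627) = -1.66.

-1.66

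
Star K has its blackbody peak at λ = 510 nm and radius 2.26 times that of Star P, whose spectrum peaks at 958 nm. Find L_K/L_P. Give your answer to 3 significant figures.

Wien's law gives T ∝ 1/λ_max, so T_K/T_P = λ_P/λ_K = 958/510 = 1.878.
Then L ∝ R²T⁴ gives L_K/L_P = (2.26)² × (1.878)⁴ = 5.108 × 12.45 = 63.59.

63.6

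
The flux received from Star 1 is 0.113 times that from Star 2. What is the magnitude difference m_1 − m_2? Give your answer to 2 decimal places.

2.37

m_1 − m_2 = −2.5 log₁₀(F_1/F_2) = −2.5 log₁₀(0.113) = −2.5 × (-0.947) = 2.367.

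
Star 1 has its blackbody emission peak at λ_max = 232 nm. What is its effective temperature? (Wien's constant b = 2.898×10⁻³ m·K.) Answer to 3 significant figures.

T = b/λ_max = 2.898×10⁻³ / (232×10⁻⁹) = 1.249×10^4 K.

1.25×10^4 K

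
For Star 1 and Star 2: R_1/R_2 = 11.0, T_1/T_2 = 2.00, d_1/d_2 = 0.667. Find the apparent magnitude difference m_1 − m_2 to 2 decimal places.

-9.10

L_1/L_2 = (11.0)²(2.00)⁴ = 1936.
F_1/F_2 = (L_1/L_2)/(d_1/d_2)² = 1936/0.4449 = 4352.
m_1 − m_2 = −2.5 log₁₀(4352) = -9.10.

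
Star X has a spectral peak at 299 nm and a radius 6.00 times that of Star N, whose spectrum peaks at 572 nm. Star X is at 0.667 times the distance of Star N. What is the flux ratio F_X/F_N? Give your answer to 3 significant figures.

1.08×10^3

Wien's law: T_X/T_N = λ_N/λ_X = 572/299 = 1.913.
L_X/L_N = (R_X/R_N)²(T_X/T_N)⁴ = (6.00)²(1.913)⁴ = 482.2.
F_X/F_N = (L_X/L_N)/(d_X/d_N)² = 482.2/(0.667)² = 1084.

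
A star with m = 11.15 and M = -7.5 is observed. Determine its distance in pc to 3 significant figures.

5.37×10^4 pc

m − M = 5 log₁₀(d/10 pc)
11.15 − (-7.5) = 18.65 = 5 log₁₀(d/10)
d = 10 × 10^(18.65/5) = 10 × 10^3.730 = 5.370×10^4 pc.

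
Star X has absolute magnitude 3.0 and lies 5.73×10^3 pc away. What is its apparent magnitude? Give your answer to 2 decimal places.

m = M + 5 log₁₀(d/10 pc) = 3.0 + 5 log₁₀(5.73×10^3/10)
  = 3.0 + 5 × 2.758 = 3.0 + 13.79 = 16.79.

16.79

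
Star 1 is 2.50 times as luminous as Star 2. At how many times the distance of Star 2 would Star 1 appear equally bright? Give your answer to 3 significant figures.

1.58

Equal flux requires L_1/d_1² = L_2/d_2², so d_1/d_2 = √(L_1/L_2)
= √(2.50) = 1.581.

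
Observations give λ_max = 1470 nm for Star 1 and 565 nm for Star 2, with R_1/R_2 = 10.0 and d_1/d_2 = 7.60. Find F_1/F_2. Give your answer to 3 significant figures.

0.0378

Wien's law: T_1/T_2 = λ_2/λ_1 = 565/1470 = 0.3844.
L_1/L_2 = (R_1/R_2)²(T_1/T_2)⁴ = (10.0)²(0.3844)⁴ = 2.182.
F_1/F_2 = (L_1/L_2)/(d_1/d_2)² = 2.182/(7.60)² = 0.03778.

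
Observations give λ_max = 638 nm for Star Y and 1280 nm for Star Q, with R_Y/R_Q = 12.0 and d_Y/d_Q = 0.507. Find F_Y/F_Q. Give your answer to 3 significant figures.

9.08×10^3

Wien's law: T_Y/T_Q = λ_Q/λ_Y = 1280/638 = 2.006.
L_Y/L_Q = (R_Y/R_Q)²(T_Y/T_Q)⁴ = (12.0)²(2.006)⁴ = 2333.
F_Y/F_Q = (L_Y/L_Q)/(d_Y/d_Q)² = 2333/(0.507)² = 9076.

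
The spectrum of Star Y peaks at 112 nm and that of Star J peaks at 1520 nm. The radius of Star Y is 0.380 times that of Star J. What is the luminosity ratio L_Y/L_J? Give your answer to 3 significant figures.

Wien's law gives T ∝ 1/λ_max, so T_Y/T_J = λ_J/λ_Y = 1520/112 = 13.57.
Then L ∝ R²T⁴ gives L_Y/L_J = (0.380)² × (13.57)⁴ = 0.1444 × 3.392×10^4 = 4899.

4.90×10^3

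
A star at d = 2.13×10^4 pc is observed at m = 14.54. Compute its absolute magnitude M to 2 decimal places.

M = m − 5 log₁₀(d/10 pc) = 14.54 − 5 log₁₀(2.13×10^4/10)
  = 14.54 − 5 × 3.328 = 14.54 − 16.64 = -2.10.

-2.10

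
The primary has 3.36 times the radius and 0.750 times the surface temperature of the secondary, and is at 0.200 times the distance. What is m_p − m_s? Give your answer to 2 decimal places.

-4.88

L_p/L_s = (3.36)²(0.750)⁴ = 3.572.
F_p/F_s = (L_p/L_s)/(d_p/d_s)² = 3.572/0.04000 = 89.30.
m_p − m_s = −2.5 log₁₀(89.30) = -4.88.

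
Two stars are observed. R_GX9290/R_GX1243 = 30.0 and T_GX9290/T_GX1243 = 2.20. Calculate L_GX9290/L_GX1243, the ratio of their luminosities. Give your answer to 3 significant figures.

From the Stefan–Boltzmann law, L ∝ R²T⁴, so
L_GX9290/L_GX1243 = (R_GX9290/R_GX1243)² (T_GX9290/T_GX1243)⁴ = (30.0)² × (2.20)⁴ = 900.0 × 23.43 = 2.108×10^4.

2.11×10^4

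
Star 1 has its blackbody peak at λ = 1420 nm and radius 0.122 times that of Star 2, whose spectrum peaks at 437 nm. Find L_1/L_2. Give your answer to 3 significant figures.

1.34×10^-4

Wien's law gives T ∝ 1/λ_max, so T_1/T_2 = λ_2/λ_1 = 437/1420 = 0.3077.
Then L ∝ R²T⁴ gives L_1/L_2 = (0.122)² × (0.3077)⁴ = 0.01488 × 0.008970 = 1.335×10^-4.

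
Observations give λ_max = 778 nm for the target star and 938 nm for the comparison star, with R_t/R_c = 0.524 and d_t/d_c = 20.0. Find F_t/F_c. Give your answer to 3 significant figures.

0.00145

Wien's law: T_t/T_c = λ_c/λ_t = 938/778 = 1.206.
L_t/L_c = (R_t/R_c)²(T_t/T_c)⁴ = (0.524)²(1.206)⁴ = 0.5802.
F_t/F_c = (L_t/L_c)/(d_t/d_c)² = 0.5802/(20.0)² = 0.001450.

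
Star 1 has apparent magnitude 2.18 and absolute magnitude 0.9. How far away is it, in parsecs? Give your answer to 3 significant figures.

m − M = 5 log₁₀(d/10 pc)
2.18 − (0.9) = 1.28 = 5 log₁₀(d/10)
d = 10 × 10^(1.28/5) = 10 × 10^0.256 = 18.03 pc.

18.0 pc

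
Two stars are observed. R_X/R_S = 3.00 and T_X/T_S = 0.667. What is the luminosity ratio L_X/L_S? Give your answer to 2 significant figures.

From the Stefan–Boltzmann law, L ∝ R²T⁴, so
L_X/L_S = (R_X/R_S)² (T_X/T_S)⁴ = (3.00)² × (0.667)⁴ = 9.000 × 0.1979 = 1.781.

1.8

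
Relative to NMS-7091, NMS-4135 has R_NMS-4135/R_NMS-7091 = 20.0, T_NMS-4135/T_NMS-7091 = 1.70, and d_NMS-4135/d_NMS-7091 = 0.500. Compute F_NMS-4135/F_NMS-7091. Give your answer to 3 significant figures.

L_NMS-4135/L_NMS-7091 = (R_NMS-4135/R_NMS-7091)²(T_NMS-4135/T_NMS-7091)⁴ = (20.0)² × (1.70)⁴ = 3341.
F_NMS-4135/F_NMS-7091 = (L_NMS-4135/L_NMS-7091)/(d_NMS-4135/d_NMS-7091)² = 3341 / (0.500)² = 1.336×10^4.

1.34×10^4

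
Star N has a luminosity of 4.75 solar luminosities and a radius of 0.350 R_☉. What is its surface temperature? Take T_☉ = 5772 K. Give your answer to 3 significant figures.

1.44×10^4 K

T/T_☉ = (L/L_☉)^(1/4) / (R/R_☉)^(1/2)
T = 5772 × (4.75)^(1/4) / √(0.350) = 5772 × 1.476 / 0.5916 = 1.440×10^4 K.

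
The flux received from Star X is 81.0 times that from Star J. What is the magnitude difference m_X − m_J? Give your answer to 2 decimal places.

-4.77

m_X − m_J = −2.5 log₁₀(F_X/F_J) = −2.5 log₁₀(81.0) = −2.5 × (1.908) = -4.771.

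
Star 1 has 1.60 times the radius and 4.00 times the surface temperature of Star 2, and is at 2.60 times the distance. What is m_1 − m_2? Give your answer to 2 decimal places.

-4.97

L_1/L_2 = (1.60)²(4.00)⁴ = 655.4.
F_1/F_2 = (L_1/L_2)/(d_1/d_2)² = 655.4/6.760 = 96.95.
m_1 − m_2 = −2.5 log₁₀(96.95) = -4.97.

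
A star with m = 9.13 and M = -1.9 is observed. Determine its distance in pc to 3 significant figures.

m − M = 5 log₁₀(d/10 pc)
9.13 − (-1.9) = 11.03 = 5 log₁₀(d/10)
d = 10 × 10^(11.03/5) = 10 × 10^2.206 = 1607 pc.

1.61×10^3 pc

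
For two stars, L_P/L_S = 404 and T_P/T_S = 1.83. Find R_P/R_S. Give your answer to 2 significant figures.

6.0

L ∝ R²T⁴ gives R ∝ √L / T², so
R_P/R_S = √(404) / (1.83)² = 20.10 / 3.349 = 6.002.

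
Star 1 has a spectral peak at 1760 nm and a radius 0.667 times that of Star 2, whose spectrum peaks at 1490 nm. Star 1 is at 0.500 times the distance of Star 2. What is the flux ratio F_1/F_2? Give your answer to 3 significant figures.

Wien's law: T_1/T_2 = λ_2/λ_1 = 1490/1760 = 0.8466.
L_1/L_2 = (R_1/R_2)²(T_1/T_2)⁴ = (0.667)²(0.8466)⁴ = 0.2285.
F_1/F_2 = (L_1/L_2)/(d_1/d_2)² = 0.2285/(0.500)² = 0.9141.

0.914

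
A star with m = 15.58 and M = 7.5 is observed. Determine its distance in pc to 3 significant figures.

413 pc

m − M = 5 log₁₀(d/10 pc)
15.58 − (7.5) = 8.08 = 5 log₁₀(d/10)
d = 10 × 10^(8.08/5) = 10 × 10^1.616 = 413.0 pc.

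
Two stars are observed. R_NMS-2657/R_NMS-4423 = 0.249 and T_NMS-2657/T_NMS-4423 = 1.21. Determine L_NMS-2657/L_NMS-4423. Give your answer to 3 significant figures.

From the Stefan–Boltzmann law, L ∝ R²T⁴, so
L_NMS-2657/L_NMS-4423 = (R_NMS-2657/R_NMS-4423)² (T_NMS-2657/T_NMS-4423)⁴ = (0.249)² × (1.21)⁴ = 0.06200 × 2.144 = 0.1329.

0.133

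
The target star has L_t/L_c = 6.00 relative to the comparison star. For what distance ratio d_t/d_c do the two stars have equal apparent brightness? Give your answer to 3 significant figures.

Equal flux requires L_t/d_t² = L_c/d_c², so d_t/d_c = √(L_t/L_c)
= √(6.00) = 2.449.

2.45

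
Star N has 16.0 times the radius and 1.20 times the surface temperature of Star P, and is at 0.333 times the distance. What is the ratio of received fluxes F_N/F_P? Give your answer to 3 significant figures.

4.79×10^3

L_N/L_P = (R_N/R_P)²(T_N/T_P)⁴ = (16.0)² × (1.20)⁴ = 530.8.
F_N/F_P = (L_N/L_P)/(d_N/d_P)² = 530.8 / (0.333)² = 4787.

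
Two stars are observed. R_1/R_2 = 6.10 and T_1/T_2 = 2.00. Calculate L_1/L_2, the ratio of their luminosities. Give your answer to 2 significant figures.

From the Stefan–Boltzmann law, L ∝ R²T⁴, so
L_1/L_2 = (R_1/R_2)² (T_1/T_2)⁴ = (6.10)² × (2.00)⁴ = 37.21 × 16.00 = 595.4.

6.0×10^2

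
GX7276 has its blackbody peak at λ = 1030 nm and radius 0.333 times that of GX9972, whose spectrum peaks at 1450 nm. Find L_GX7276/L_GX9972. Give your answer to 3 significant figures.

0.436

Wien's law gives T ∝ 1/λ_max, so T_GX7276/T_GX9972 = λ_GX9972/λ_GX7276 = 1450/1030 = 1.408.
Then L ∝ R²T⁴ gives L_GX7276/L_GX9972 = (0.333)² × (1.408)⁴ = 0.1109 × 3.928 = 0.4355.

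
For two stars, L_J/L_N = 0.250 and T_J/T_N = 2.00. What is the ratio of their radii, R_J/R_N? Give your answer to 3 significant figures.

L ∝ R²T⁴ gives R ∝ √L / T², so
R_J/R_N = √(0.250) / (2.00)² = 0.5000 / 4.000 = 0.1250.

0.125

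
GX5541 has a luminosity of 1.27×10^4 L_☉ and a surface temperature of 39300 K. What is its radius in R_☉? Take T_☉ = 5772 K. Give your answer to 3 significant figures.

2.43 R_☉

R/R_☉ = √(L/L_☉) / (T/T_☉)² = √(1.27×10^4) / (6.809)²
       = 112.7 / 46.36 = 2.431.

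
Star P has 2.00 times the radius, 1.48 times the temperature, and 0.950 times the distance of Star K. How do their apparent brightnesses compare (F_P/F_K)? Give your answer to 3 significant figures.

21.3

L_P/L_K = (R_P/R_K)²(T_P/T_K)⁴ = (2.00)² × (1.48)⁴ = 19.19.
F_P/F_K = (L_P/L_K)/(d_P/d_K)² = 19.19 / (0.950)² = 21.26.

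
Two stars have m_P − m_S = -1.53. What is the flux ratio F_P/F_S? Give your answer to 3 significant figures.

F_P/F_S = 10^(−(m_P − m_S)/2.5) = 10^(1.53/2.5) = 10^0.612 = 4.093.

4.09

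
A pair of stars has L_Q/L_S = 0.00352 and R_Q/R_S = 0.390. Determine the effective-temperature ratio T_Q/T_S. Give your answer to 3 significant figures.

L ∝ R²T⁴ gives T ∝ (L/R²)^(1/4), so
T_Q/T_S = (0.00352 / 0.390²)^(1/4) = (0.02314)^(1/4) = 0.3900.

0.390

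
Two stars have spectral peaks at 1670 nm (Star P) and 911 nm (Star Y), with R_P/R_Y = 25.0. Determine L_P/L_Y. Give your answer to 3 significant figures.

Wien's law gives T ∝ 1/λ_max, so T_P/T_Y = λ_Y/λ_P = 911/1670 = 0.5455.
Then L ∝ R²T⁴ gives L_P/L_Y = (25.0)² × (0.5455)⁴ = 625.0 × 0.08855 = 55.35.

55.3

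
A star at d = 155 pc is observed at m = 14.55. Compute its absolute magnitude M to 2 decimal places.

8.60

M = m − 5 log₁₀(d/10 pc) = 14.55 − 5 log₁₀(155/10)
  = 14.55 − 5 × 1.190 = 14.55 − 5.95 = 8.60.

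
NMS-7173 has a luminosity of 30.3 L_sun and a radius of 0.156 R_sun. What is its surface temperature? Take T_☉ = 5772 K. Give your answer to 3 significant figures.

3.43×10^4 K

T/T_☉ = (L/L_☉)^(1/4) / (R/R_☉)^(1/2)
T = 5772 × (30.3)^(1/4) / √(0.156) = 5772 × 2.346 / 0.3950 = 3.429×10^4 K.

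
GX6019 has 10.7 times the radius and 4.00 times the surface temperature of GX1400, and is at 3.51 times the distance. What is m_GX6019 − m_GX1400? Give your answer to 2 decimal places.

L_GX6019/L_GX1400 = (10.7)²(4.00)⁴ = 2.931×10^4.
F_GX6019/F_GX1400 = (L_GX6019/L_GX1400)/(d_GX6019/d_GX1400)² = 2.931×10^4/12.32 = 2379.
m_GX6019 − m_GX1400 = −2.5 log₁₀(2379) = -8.44.

-8.44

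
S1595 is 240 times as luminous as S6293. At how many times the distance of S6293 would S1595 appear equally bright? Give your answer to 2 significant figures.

Equal flux requires L_S1595/d_S1595² = L_S6293/d_S6293², so d_S1595/d_S6293 = √(L_S1595/L_S6293)
= √(240) = 15.49.

15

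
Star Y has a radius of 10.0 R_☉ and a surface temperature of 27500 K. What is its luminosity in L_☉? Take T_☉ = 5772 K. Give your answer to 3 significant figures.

5.15×10^4 L_☉

L/L_☉ = (R/R_☉)² (T/T_☉)⁴ = (10.0)² × (27500/5772)⁴
       = 100.0 × (4.764)⁴ = 100.0 × 515.3 = 5.153×10^4.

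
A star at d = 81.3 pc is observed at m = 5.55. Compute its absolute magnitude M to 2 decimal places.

1.00

M = m − 5 log₁₀(d/10 pc) = 5.55 − 5 log₁₀(81.3/10)
  = 5.55 − 5 × 0.910 = 5.55 − 4.55 = 1.00.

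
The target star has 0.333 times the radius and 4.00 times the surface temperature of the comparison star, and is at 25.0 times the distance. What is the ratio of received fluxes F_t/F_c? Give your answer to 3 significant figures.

L_t/L_c = (R_t/R_c)²(T_t/T_c)⁴ = (0.333)² × (4.00)⁴ = 28.39.
F_t/F_c = (L_t/L_c)/(d_t/d_c)² = 28.39 / (25.0)² = 0.04542.

0.0454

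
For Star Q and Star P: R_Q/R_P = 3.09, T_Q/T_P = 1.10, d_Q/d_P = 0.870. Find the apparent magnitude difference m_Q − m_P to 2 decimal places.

-3.17

L_Q/L_P = (3.09)²(1.10)⁴ = 13.98.
F_Q/F_P = (L_Q/L_P)/(d_Q/d_P)² = 13.98/0.7569 = 18.47.
m_Q − m_P = −2.5 log₁₀(18.47) = -3.17.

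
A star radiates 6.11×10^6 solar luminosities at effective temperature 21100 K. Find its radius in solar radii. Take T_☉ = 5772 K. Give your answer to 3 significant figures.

R/R_☉ = √(L/L_☉) / (T/T_☉)² = √(6.11×10^6) / (3.656)²
       = 2472 / 13.36 = 185.0.

185 solar radii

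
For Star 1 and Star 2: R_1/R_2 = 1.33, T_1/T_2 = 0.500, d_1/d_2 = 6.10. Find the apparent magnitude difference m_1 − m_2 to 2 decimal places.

6.32

L_1/L_2 = (1.33)²(0.500)⁴ = 0.1106.
F_1/F_2 = (L_1/L_2)/(d_1/d_2)² = 0.1106/37.21 = 0.002971.
m_1 − m_2 = −2.5 log₁₀(0.002971) = 6.32.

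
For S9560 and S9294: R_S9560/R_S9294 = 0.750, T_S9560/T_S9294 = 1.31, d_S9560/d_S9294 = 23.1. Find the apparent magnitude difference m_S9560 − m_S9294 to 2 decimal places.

6.27

L_S9560/L_S9294 = (0.750)²(1.31)⁴ = 1.657.
F_S9560/F_S9294 = (L_S9560/L_S9294)/(d_S9560/d_S9294)² = 1.657/533.6 = 0.003104.
m_S9560 − m_S9294 = −2.5 log₁₀(0.003104) = 6.27.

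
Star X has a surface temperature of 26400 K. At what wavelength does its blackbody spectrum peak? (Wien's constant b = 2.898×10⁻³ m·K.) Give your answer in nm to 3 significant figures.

110 nm

λ_max = b/T = 2.898×10⁻³ / 26400 = 1.10×10^-7 m = 109.8 nm.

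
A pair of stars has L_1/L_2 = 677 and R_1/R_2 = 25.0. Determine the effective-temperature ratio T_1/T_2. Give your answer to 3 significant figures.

L ∝ R²T⁴ gives T ∝ (L/R²)^(1/4), so
T_1/T_2 = (677 / 25.0²)^(1/4) = (1.083)^(1/4) = 1.020.

1.02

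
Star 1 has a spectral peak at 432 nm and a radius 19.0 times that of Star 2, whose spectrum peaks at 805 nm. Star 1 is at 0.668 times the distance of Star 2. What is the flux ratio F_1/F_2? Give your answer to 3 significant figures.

9.75×10^3

Wien's law: T_1/T_2 = λ_2/λ_1 = 805/432 = 1.863.
L_1/L_2 = (R_1/R_2)²(T_1/T_2)⁴ = (19.0)²(1.863)⁴ = 4353.
F_1/F_2 = (L_1/L_2)/(d_1/d_2)² = 4353/(0.668)² = 9754.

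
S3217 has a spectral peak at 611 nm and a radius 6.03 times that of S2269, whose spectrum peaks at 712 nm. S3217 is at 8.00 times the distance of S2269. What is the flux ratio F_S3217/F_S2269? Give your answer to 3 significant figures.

Wien's law: T_S3217/T_S2269 = λ_S2269/λ_S3217 = 712/611 = 1.165.
L_S3217/L_S2269 = (R_S3217/R_S2269)²(T_S3217/T_S2269)⁴ = (6.03)²(1.165)⁴ = 67.05.
F_S3217/F_S2269 = (L_S3217/L_S2269)/(d_S3217/d_S2269)² = 67.05/(8.00)² = 1.048.

1.05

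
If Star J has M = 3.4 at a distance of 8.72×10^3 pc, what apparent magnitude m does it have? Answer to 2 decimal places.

m = M + 5 log₁₀(d/10 pc) = 3.4 + 5 log₁₀(8.72×10^3/10)
  = 3.4 + 5 × 2.941 = 3.4 + 14.70 = 18.10.

18.10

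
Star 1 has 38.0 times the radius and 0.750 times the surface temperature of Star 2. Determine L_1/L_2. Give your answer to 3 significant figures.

457

From the Stefan–Boltzmann law, L ∝ R²T⁴, so
L_1/L_2 = (R_1/R_2)² (T_1/T_2)⁴ = (38.0)² × (0.750)⁴ = 1444 × 0.3164 = 456.9.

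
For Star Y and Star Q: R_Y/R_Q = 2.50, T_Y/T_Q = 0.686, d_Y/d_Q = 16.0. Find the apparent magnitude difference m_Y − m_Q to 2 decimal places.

5.67

L_Y/L_Q = (2.50)²(0.686)⁴ = 1.384.
F_Y/F_Q = (L_Y/L_Q)/(d_Y/d_Q)² = 1.384/256.0 = 0.005407.
m_Y − m_Q = −2.5 log₁₀(0.005407) = 5.67.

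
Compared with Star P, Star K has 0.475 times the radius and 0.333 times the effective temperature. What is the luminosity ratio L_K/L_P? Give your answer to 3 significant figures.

0.00277

From the Stefan–Boltzmann law, L ∝ R²T⁴, so
L_K/L_P = (R_K/R_P)² (T_K/T_P)⁴ = (0.475)² × (0.333)⁴ = 0.2256 × 0.01230 = 0.002774.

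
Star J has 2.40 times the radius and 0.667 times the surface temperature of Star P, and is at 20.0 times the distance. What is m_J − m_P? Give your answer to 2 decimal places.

L_J/L_P = (2.40)²(0.667)⁴ = 1.140.
F_J/F_P = (L_J/L_P)/(d_J/d_P)² = 1.140/400.0 = 0.002850.
m_J − m_P = −2.5 log₁₀(0.002850) = 6.36.

6.36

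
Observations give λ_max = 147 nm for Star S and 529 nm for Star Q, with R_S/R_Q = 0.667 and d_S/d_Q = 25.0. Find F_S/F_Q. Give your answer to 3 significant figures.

0.119

Wien's law: T_S/T_Q = λ_Q/λ_S = 529/147 = 3.599.
L_S/L_Q = (R_S/R_Q)²(T_S/T_Q)⁴ = (0.667)²(3.599)⁴ = 74.61.
F_S/F_Q = (L_S/L_Q)/(d_S/d_Q)² = 74.61/(25.0)² = 0.1194.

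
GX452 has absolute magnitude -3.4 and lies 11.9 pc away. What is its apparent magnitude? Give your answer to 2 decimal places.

m = M + 5 log₁₀(d/10 pc) = -3.4 + 5 log₁₀(11.9/10)
  = -3.4 + 5 × 0.076 = -3.4 + 0.38 = -3.02.

-3.02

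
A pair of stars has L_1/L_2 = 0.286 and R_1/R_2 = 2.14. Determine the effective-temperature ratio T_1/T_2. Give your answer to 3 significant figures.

0.500

L ∝ R²T⁴ gives T ∝ (L/R²)^(1/4), so
T_1/T_2 = (0.286 / 2.14²)^(1/4) = (0.06245)^(1/4) = 0.4999.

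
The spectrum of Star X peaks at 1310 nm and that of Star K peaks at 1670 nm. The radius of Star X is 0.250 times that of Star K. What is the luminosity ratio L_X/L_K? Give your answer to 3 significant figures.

Wien's law gives T ∝ 1/λ_max, so T_X/T_K = λ_K/λ_X = 1670/1310 = 1.275.
Then L ∝ R²T⁴ gives L_X/L_K = (0.250)² × (1.275)⁴ = 0.06250 × 2.641 = 0.1651.

0.165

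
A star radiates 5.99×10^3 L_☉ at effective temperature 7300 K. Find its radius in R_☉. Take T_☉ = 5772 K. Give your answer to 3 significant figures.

R/R_☉ = √(L/L_☉) / (T/T_☉)² = √(5.99×10^3) / (1.265)²
       = 77.40 / 1.600 = 48.39.

48.4 R_☉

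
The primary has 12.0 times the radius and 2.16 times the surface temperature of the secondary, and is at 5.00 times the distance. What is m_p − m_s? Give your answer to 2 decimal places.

-5.25

L_p/L_s = (12.0)²(2.16)⁴ = 3135.
F_p/F_s = (L_p/L_s)/(d_p/d_s)² = 3135/25.00 = 125.4.
m_p − m_s = −2.5 log₁₀(125.4) = -5.25.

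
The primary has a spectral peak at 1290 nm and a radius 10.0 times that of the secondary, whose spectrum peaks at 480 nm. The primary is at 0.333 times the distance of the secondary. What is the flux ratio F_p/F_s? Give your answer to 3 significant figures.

Wien's law: T_p/T_s = λ_s/λ_p = 480/1290 = 0.3721.
L_p/L_s = (R_p/R_s)²(T_p/T_s)⁴ = (10.0)²(0.3721)⁴ = 1.917.
F_p/F_s = (L_p/L_s)/(d_p/d_s)² = 1.917/(0.333)² = 17.29.

17.3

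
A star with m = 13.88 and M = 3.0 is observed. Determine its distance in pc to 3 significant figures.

m − M = 5 log₁₀(d/10 pc)
13.88 − (3.0) = 10.88 = 5 log₁₀(d/10)
d = 10 × 10^(10.88/5) = 10 × 10^2.176 = 1500 pc.

1.50×10^3 pc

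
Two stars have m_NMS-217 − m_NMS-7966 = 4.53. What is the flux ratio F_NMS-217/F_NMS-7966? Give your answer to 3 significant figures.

0.0154

F_NMS-217/F_NMS-7966 = 10^(−(m_NMS-217 − m_NMS-7966)/2.5) = 10^(-4.53/2.5) = 10^-1.812 = 0.01542.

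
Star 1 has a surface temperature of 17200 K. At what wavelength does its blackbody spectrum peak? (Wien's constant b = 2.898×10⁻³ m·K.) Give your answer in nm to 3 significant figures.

λ_max = b/T = 2.898×10⁻³ / 17200 = 1.68×10^-7 m = 168.5 nm.

168 nm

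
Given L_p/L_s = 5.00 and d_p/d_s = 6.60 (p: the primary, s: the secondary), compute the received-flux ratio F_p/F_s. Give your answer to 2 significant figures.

0.11

F = L/(4πd²), so F_p/F_s = (L_p/L_s) / (d_p/d_s)²
= 5.00 / (6.60)² = 5.00 / 43.56 = 0.1148.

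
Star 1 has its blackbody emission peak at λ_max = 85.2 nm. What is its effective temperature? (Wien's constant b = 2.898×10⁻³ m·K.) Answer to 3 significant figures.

T = b/λ_max = 2.898×10⁻³ / (85.2×10⁻⁹) = 3.401×10^4 K.

3.40×10^4 K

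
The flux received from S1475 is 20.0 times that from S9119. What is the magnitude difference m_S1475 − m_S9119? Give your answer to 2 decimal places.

-3.25

m_S1475 − m_S9119 = −2.5 log₁₀(F_S1475/F_S9119) = −2.5 log₁₀(20.0) = −2.5 × (1.301) = -3.253.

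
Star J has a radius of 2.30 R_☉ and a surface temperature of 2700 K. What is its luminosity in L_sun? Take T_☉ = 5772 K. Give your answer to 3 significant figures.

0.253 L_sun

L/L_☉ = (R/R_☉)² (T/T_☉)⁴ = (2.30)² × (2700/5772)⁴
       = 5.290 × (0.4678)⁴ = 5.290 × 0.04788 = 0.2533.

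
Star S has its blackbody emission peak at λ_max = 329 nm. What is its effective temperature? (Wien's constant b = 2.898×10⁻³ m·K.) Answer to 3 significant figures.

T = b/λ_max = 2.898×10⁻³ / (329×10⁻⁹) = 8809 K.

8.81×10^3 K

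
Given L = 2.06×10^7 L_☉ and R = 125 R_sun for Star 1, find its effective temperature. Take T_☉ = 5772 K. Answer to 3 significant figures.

3.48×10^4 K

T/T_☉ = (L/L_☉)^(1/4) / (R/R_☉)^(1/2)
T = 5772 × (2.06×10^7)^(1/4) / √(125) = 5772 × 67.37 / 11.18 = 3.478×10^4 K.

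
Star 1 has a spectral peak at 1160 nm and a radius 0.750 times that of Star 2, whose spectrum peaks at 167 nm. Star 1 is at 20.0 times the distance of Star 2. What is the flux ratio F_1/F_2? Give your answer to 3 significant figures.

Wien's law: T_1/T_2 = λ_2/λ_1 = 167/1160 = 0.1440.
L_1/L_2 = (R_1/R_2)²(T_1/T_2)⁴ = (0.750)²(0.1440)⁴ = 2.416×10^-4.
F_1/F_2 = (L_1/L_2)/(d_1/d_2)² = 2.416×10^-4/(20.0)² = 6.041×10^-7.

6.04×10^-7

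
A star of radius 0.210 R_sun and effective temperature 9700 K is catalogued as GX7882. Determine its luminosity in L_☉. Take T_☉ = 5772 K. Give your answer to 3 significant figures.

L/L_☉ = (R/R_☉)² (T/T_☉)⁴ = (0.210)² × (9700/5772)⁴
       = 0.04410 × (1.681)⁴ = 0.04410 × 7.976 = 0.3517.

0.352 L_☉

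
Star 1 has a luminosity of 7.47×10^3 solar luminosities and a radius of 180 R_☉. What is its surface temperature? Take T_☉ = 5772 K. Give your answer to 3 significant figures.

T/T_☉ = (L/L_☉)^(1/4) / (R/R_☉)^(1/2)
T = 5772 × (7.47×10^3)^(1/4) / √(180) = 5772 × 9.297 / 13.42 = 4000 K.

4.00×10^3 K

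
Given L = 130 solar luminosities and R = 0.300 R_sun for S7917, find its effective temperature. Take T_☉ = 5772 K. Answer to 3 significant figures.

T/T_☉ = (L/L_☉)^(1/4) / (R/R_☉)^(1/2)
T = 5772 × (130)^(1/4) / √(0.300) = 5772 × 3.377 / 0.5477 = 3.558×10^4 K.

3.56×10^4 K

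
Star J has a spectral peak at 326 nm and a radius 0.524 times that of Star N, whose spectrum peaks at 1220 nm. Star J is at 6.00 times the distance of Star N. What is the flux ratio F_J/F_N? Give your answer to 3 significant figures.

Wien's law: T_J/T_N = λ_N/λ_J = 1220/326 = 3.742.
L_J/L_N = (R_J/R_N)²(T_J/T_N)⁴ = (0.524)²(3.742)⁴ = 53.86.
F_J/F_N = (L_J/L_N)/(d_J/d_N)² = 53.86/(6.00)² = 1.496.

1.50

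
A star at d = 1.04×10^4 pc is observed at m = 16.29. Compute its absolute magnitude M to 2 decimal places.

1.20

M = m − 5 log₁₀(d/10 pc) = 16.29 − 5 log₁₀(1.04×10^4/10)
  = 16.29 − 5 × 3.017 = 16.29 − 15.09 = 1.20.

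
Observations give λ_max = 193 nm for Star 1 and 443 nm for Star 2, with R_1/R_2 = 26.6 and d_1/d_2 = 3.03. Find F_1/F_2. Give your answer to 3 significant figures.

Wien's law: T_1/T_2 = λ_2/λ_1 = 443/193 = 2.295.
L_1/L_2 = (R_1/R_2)²(T_1/T_2)⁴ = (26.6)²(2.295)⁴ = 1.964×10^4.
F_1/F_2 = (L_1/L_2)/(d_1/d_2)² = 1.964×10^4/(3.03)² = 2139.

2.14×10^3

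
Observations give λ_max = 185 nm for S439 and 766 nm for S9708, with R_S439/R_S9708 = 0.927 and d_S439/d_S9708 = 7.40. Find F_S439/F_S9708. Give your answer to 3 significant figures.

Wien's law: T_S439/T_S9708 = λ_S9708/λ_S439 = 766/185 = 4.141.
L_S439/L_S9708 = (R_S439/R_S9708)²(T_S439/T_S9708)⁴ = (0.927)²(4.141)⁴ = 252.6.
F_S439/F_S9708 = (L_S439/L_S9708)/(d_S439/d_S9708)² = 252.6/(7.40)² = 4.612.

4.61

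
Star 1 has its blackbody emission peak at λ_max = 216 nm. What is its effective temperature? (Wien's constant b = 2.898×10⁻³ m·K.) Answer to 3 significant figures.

1.34×10^4 K

T = b/λ_max = 2.898×10⁻³ / (216×10⁻⁹) = 1.342×10^4 K.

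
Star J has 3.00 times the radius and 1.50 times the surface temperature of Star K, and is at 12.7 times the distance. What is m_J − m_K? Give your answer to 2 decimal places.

1.37

L_J/L_K = (3.00)²(1.50)⁴ = 45.56.
F_J/F_K = (L_J/L_K)/(d_J/d_K)² = 45.56/161.3 = 0.2825.
m_J − m_K = −2.5 log₁₀(0.2825) = 1.37.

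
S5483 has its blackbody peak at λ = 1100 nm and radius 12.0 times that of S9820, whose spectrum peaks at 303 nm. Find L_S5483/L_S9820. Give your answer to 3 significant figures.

Wien's law gives T ∝ 1/λ_max, so T_S5483/T_S9820 = λ_S9820/λ_S5483 = 303/1100 = 0.2755.
Then L ∝ R²T⁴ gives L_S5483/L_S9820 = (12.0)² × (0.2755)⁴ = 144.0 × 0.005757 = 0.8290.

0.829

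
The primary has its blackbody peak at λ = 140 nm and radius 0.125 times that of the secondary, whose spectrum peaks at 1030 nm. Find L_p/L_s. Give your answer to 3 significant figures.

45.8

Wien's law gives T ∝ 1/λ_max, so T_p/T_s = λ_s/λ_p = 1030/140 = 7.357.
Then L ∝ R²T⁴ gives L_p/L_s = (0.125)² × (7.357)⁴ = 0.01562 × 2930 = 45.78.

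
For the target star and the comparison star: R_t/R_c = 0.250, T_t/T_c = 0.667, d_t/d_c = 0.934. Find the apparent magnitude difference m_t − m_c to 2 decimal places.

L_t/L_c = (0.250)²(0.667)⁴ = 0.01237.
F_t/F_c = (L_t/L_c)/(d_t/d_c)² = 0.01237/0.8724 = 0.01418.
m_t − m_c = −2.5 log₁₀(0.01418) = 4.62.

4.62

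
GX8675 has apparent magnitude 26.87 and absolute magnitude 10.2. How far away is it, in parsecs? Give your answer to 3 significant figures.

2.16×10^4 pc

m − M = 5 log₁₀(d/10 pc)
26.87 − (10.2) = 16.67 = 5 log₁₀(d/10)
d = 10 × 10^(16.67/5) = 10 × 10^3.334 = 2.158×10^4 pc.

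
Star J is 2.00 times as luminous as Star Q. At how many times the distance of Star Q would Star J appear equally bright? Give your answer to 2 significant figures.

1.4

Equal flux requires L_J/d_J² = L_Q/d_Q², so d_J/d_Q = √(L_J/L_Q)
= √(2.00) = 1.414.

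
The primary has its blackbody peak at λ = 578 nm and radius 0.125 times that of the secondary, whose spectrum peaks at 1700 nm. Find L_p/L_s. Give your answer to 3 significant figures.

1.17

Wien's law gives T ∝ 1/λ_max, so T_p/T_s = λ_s/λ_p = 1700/578 = 2.941.
Then L ∝ R²T⁴ gives L_p/L_s = (0.125)² × (2.941)⁴ = 0.01562 × 74.83 = 1.169.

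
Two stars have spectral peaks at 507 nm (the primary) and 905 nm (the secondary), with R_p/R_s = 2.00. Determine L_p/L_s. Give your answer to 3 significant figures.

40.6

Wien's law gives T ∝ 1/λ_max, so T_p/T_s = λ_s/λ_p = 905/507 = 1.785.
Then L ∝ R²T⁴ gives L_p/L_s = (2.00)² × (1.785)⁴ = 4.000 × 10.15 = 40.61.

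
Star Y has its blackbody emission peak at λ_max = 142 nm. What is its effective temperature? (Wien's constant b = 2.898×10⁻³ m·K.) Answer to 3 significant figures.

T = b/λ_max = 2.898×10⁻³ / (142×10⁻⁹) = 2.041×10^4 K.

2.04×10^4 K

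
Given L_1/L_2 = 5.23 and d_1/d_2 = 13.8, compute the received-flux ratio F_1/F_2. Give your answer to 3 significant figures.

F = L/(4πd²), so F_1/F_2 = (L_1/L_2) / (d_1/d_2)²
= 5.23 / (13.8)² = 5.23 / 190.4 = 0.02746.

0.0275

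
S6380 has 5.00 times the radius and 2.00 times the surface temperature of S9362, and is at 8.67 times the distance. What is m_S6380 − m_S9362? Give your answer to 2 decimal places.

-1.82

L_S6380/L_S9362 = (5.00)²(2.00)⁴ = 400.0.
F_S6380/F_S9362 = (L_S6380/L_S9362)/(d_S6380/d_S9362)² = 400.0/75.17 = 5.321.
m_S6380 − m_S9362 = −2.5 log₁₀(5.321) = -1.82.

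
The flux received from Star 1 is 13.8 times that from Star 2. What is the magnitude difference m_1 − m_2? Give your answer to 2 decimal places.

-2.85

m_1 − m_2 = −2.5 log₁₀(F_1/F_2) = −2.5 log₁₀(13.8) = −2.5 × (1.140) = -2.850.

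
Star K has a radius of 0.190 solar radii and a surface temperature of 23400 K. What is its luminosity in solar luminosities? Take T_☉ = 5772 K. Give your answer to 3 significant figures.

9.75 solar luminosities

L/L_☉ = (R/R_☉)² (T/T_☉)⁴ = (0.190)² × (23400/5772)⁴
       = 0.03610 × (4.054)⁴ = 0.03610 × 270.1 = 9.751.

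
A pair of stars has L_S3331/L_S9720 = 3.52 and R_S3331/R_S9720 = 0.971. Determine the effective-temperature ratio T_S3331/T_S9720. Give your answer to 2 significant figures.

L ∝ R²T⁴ gives T ∝ (L/R²)^(1/4), so
T_S3331/T_S9720 = (3.52 / 0.971²)^(1/4) = (3.733)^(1/4) = 1.390.

1.4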